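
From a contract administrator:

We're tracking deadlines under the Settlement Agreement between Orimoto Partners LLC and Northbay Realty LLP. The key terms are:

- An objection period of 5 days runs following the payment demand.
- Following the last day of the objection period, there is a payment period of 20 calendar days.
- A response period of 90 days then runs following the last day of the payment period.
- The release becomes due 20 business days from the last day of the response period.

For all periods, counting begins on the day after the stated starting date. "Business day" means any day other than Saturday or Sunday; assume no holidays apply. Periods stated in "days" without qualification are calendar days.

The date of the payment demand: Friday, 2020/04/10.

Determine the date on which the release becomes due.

The last day of the objection period: 2020/04/10 + 5 days = 2020/04/15.
Adding 20 calendar days to 2020/04/15 gives 2020/05/05, which is the last day of the payment period.
The last day of the response period: 90 calendar days after 2020/05/05 is 2020/08/03.
The date on which the release becomes due: counting 20 business days from Monday, 2020/08/03 (Aug 4, Aug 5, Aug 6, Aug 7, …, Aug 27, Aug 28, Aug 31, skipping weekends) reaches Monday, 2020/08/31.

2020/08/31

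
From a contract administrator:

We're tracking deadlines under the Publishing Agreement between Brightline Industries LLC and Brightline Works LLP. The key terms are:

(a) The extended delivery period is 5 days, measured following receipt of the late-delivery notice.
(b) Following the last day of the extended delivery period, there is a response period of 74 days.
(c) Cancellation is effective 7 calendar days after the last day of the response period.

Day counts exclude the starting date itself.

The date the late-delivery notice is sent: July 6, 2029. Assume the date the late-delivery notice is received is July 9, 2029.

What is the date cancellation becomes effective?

October 3, 2029

The last day of the extended delivery period: July 9, 2029 + 5 days = July 14, 2029.
Adding 74 calendar days to July 14, 2029 gives September 26, 2029, which is the last day of the response period.
The date cancellation becomes effective: 7 calendar days after September 26, 2029 is October 3, 2029.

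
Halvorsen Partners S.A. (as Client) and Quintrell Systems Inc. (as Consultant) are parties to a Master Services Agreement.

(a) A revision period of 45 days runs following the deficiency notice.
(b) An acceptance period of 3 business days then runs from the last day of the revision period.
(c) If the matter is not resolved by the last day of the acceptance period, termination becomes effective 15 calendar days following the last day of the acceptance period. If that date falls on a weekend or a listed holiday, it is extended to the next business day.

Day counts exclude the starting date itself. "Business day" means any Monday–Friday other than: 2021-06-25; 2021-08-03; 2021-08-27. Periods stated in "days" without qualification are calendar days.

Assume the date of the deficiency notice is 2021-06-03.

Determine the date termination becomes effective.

2021-08-05

The last day of the revision period: 45 calendar days after 2021-06-03 is 2021-07-18.
The last day of the acceptance period: counting 3 business days from Sunday, 2021-07-18 (Jul 19, Jul 20, Jul 21, skipping weekends) reaches Wednesday, 2021-07-21.
The date termination becomes effective: 15 calendar days after 2021-07-21 is 2021-08-05. 2021-08-05 is a Thursday and is not a listed holiday, so no roll-forward applies.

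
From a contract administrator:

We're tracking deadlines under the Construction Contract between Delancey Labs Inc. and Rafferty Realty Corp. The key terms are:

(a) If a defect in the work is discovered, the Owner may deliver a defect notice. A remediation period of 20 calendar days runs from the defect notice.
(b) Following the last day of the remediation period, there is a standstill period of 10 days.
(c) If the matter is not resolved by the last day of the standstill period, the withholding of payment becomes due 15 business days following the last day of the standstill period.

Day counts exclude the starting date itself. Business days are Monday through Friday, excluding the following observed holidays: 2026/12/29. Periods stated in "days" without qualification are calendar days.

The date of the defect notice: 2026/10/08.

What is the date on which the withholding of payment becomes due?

2026/11/27

The last day of the remediation period: 20 calendar days after 2026/10/08 is 2026/10/28.
The last day of the standstill period: 10 calendar days after 2026/10/28 is 2026/11/07.
From Saturday, 2026/11/07, 15 business days (Nov 9, Nov 10, Nov 11, Nov 12, …, Nov 25, Nov 26, Nov 27, skipping weekends) brings us to Friday, 2026/11/27, which is the date on which the withholding of payment becomes due.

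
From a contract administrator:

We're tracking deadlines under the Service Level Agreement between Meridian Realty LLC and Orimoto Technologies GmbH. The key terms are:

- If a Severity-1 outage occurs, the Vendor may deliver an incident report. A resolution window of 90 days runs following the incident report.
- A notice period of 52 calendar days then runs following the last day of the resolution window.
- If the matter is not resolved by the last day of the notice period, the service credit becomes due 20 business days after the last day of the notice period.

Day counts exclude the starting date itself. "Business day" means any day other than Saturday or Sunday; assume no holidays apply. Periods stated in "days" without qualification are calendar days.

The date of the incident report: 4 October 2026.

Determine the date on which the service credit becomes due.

The last day of the resolution window: 4 October 2026 + 90 days = 2 January 2027.
Adding 52 calendar days to 2 January 2027 gives 23 February 2027, which is the last day of the notice period.
The date on which the service credit becomes due: counting 20 business days from Tuesday, 23 February 2027 (Feb 24, Feb 25, Feb 26, Mar 1, …, Mar 19, Mar 22, Mar 23, skipping weekends) reaches Tuesday, 23 March 2027.

23 March 2027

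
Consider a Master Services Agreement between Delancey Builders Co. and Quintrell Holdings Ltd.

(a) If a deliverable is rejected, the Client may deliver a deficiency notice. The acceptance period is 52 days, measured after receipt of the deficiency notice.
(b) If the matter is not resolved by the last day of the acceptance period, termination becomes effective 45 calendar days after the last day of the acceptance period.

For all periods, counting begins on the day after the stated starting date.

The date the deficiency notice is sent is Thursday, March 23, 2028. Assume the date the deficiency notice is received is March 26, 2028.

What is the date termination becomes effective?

The last day of the acceptance period: 52 calendar days after March 26, 2028 is May 17, 2028.
The date termination becomes effective: May 17, 2028 + 45 days = July 1, 2028.

July 1, 2028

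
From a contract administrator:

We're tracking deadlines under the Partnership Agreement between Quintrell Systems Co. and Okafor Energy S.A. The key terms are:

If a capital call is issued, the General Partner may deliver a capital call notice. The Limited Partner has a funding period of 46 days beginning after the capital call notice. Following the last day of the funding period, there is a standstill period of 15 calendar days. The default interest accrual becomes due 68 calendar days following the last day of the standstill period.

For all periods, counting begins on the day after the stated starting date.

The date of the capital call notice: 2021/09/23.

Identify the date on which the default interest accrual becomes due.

2022/01/30

The last day of the funding period: 46 calendar days after 2021/09/23 is 2021/11/08.
The last day of the standstill period: 15 calendar days after 2021/11/08 is 2021/11/23.
The date on which the default interest accrual becomes due: 2021/11/23 + 68 days = 2022/01/30.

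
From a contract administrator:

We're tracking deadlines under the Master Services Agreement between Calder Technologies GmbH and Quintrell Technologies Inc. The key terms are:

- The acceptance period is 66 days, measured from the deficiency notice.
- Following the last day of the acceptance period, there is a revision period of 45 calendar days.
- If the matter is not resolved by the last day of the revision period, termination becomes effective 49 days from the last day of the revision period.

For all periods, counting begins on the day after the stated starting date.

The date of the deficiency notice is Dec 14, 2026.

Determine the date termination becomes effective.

May 23, 2027

Adding 66 calendar days to Dec 14, 2026 gives Feb 18, 2027, which is the last day of the acceptance period.
The last day of the revision period: 45 calendar days after Feb 18, 2027 is Apr 4, 2027.
Adding 49 calendar days to Apr 4, 2027 gives May 23, 2027, which is the date termination becomes effective.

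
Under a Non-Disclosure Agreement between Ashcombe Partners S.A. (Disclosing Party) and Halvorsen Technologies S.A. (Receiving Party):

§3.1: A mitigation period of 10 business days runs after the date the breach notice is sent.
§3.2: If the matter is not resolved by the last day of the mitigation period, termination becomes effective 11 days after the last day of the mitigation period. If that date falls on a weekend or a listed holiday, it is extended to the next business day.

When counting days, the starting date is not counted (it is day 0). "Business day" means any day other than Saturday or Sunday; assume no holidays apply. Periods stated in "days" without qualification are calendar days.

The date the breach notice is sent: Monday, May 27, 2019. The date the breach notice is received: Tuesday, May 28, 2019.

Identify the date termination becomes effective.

From Monday, May 27, 2019, 10 business days (May 28, May 29, May 30, May 31, Jun 3, Jun 4, Jun 5, Jun 6, Jun 7, Jun 10, skipping weekends) brings us to Monday, June 10, 2019, which is the last day of the mitigation period.
Adding 11 calendar days to June 10, 2019 gives June 21, 2019, which is the date termination becomes effective. June 21, 2019 is a Friday, so no roll-forward applies.

June 21, 2019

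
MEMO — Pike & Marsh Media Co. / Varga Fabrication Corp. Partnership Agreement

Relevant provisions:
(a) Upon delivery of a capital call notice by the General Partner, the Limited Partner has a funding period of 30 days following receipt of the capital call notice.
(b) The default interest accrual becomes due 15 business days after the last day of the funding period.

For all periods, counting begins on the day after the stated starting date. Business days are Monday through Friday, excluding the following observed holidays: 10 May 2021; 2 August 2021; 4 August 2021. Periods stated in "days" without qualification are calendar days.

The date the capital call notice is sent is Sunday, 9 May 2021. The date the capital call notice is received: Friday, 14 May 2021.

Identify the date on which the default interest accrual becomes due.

Adding 30 calendar days to 14 May 2021 gives 13 June 2021, which is the last day of the funding period.
The date on which the default interest accrual becomes due: counting 15 business days from Sunday, 13 June 2021 (Jun 14, Jun 15, Jun 16, Jun 17, …, Jun 30, Jul 1, Jul 2, skipping weekends) reaches Friday, 2 July 2021.

2 July 2021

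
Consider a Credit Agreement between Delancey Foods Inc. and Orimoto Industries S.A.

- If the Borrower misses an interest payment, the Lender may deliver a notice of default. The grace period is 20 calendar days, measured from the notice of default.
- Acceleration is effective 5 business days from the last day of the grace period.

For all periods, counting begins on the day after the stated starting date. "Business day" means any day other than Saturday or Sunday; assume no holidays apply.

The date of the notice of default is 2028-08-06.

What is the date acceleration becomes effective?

The last day of the grace period: 2028-08-06 + 20 days = 2028-08-26.
The date acceleration becomes effective: counting 5 business days from Saturday, 2028-08-26 (Aug 28, Aug 29, Aug 30, Aug 31, Sep 1, skipping weekends) reaches Friday, 2028-09-01.

2028-09-01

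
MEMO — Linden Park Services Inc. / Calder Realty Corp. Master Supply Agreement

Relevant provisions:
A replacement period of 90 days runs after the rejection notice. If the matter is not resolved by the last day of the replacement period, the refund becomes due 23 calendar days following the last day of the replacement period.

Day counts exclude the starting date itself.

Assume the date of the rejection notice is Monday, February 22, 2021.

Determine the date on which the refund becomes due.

June 15, 2021

The last day of the replacement period: 90 calendar days after February 22, 2021 is May 23, 2021.
The date on which the refund becomes due: May 23, 2021 + 23 days = June 15, 2021.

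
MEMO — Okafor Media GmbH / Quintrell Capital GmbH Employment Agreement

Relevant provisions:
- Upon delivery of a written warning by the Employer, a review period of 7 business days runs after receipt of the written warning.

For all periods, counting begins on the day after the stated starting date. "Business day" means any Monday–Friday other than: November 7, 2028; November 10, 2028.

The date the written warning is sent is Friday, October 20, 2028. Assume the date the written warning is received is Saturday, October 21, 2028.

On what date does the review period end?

From Saturday, October 21, 2028, 7 business days (Oct 23, Oct 24, Oct 25, Oct 26, Oct 27, Oct 30, Oct 31, skipping weekends) brings us to Tuesday, October 31, 2028, which is the last day of the review period.

October 31, 2028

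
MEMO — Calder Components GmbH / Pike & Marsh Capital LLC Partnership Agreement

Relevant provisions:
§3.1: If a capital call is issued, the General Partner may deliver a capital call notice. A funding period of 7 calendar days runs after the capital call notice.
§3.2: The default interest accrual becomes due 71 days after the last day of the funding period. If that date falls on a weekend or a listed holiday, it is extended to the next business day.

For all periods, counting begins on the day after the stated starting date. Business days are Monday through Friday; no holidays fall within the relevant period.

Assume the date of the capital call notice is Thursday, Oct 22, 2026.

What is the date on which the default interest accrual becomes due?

Jan 8, 2027

The last day of the funding period: Oct 22, 2026 + 7 days = Oct 29, 2026.
The date on which the default interest accrual becomes due: 71 calendar days after Oct 29, 2026 is Jan 8, 2027. Jan 8, 2027 is a Friday, so no roll-forward applies.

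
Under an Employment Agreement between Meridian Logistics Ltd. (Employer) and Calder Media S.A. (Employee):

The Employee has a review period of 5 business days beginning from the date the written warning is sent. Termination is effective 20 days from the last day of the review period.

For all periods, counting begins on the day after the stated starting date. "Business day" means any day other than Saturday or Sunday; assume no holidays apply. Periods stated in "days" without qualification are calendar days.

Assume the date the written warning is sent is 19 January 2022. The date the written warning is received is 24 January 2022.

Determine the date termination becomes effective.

The last day of the review period: counting 5 business days from Wednesday, 19 January 2022 (Jan 20, Jan 21, Jan 24, Jan 25, Jan 26, skipping weekends) reaches Wednesday, 26 January 2022.
The date termination becomes effective: 20 calendar days after 26 January 2022 is 15 February 2022.

15 February 2022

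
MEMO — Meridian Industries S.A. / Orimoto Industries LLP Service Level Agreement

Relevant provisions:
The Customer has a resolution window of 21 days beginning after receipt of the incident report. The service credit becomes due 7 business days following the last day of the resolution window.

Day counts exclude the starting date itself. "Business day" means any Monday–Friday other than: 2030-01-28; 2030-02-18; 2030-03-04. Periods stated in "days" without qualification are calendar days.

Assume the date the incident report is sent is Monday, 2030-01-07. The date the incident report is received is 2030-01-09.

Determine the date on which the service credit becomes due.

2030-02-08

Adding 21 calendar days to 2030-01-09 gives 2030-01-30, which is the last day of the resolution window.
From Wednesday, 2030-01-30, 7 business days (Jan 31, Feb 1, Feb 4, Feb 5, Feb 6, Feb 7, Feb 8, skipping weekends) brings us to Friday, 2030-02-08, which is the date on which the service credit becomes due.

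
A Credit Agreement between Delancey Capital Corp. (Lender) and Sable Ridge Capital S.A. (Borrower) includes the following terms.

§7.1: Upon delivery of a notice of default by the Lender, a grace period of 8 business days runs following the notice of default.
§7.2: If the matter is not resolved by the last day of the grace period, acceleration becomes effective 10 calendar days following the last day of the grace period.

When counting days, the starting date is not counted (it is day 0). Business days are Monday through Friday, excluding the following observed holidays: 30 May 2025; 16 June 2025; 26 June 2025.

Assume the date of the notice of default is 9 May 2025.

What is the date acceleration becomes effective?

31 May 2025

The last day of the grace period: counting 8 business days from Friday, 9 May 2025 (May 12, May 13, May 14, May 15, May 16, May 19, May 20, May 21, skipping weekends) reaches Wednesday, 21 May 2025.
The date acceleration becomes effective: 21 May 2025 + 10 days = 31 May 2025.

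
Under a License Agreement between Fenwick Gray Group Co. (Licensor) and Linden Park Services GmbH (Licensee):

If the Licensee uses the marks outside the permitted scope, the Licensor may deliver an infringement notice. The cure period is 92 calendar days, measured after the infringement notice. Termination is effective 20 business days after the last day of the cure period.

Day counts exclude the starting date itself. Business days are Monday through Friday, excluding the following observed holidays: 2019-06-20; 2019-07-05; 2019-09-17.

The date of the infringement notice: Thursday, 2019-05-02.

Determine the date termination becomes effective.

Adding 92 calendar days to 2019-05-02 gives 2019-08-02, which is the last day of the cure period.
From Friday, 2019-08-02, 20 business days (Aug 5, Aug 6, Aug 7, Aug 8, …, Aug 28, Aug 29, Aug 30, skipping weekends) brings us to Friday, 2019-08-30, which is the date termination becomes effective.

2019-08-30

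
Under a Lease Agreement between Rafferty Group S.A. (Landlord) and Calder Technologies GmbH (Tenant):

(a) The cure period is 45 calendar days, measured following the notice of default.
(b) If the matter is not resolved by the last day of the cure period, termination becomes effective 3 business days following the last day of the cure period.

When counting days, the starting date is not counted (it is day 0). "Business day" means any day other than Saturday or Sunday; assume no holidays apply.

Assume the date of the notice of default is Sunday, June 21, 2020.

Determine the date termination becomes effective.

Adding 45 calendar days to June 21, 2020 gives August 5, 2020, which is the last day of the cure period.
From Wednesday, August 5, 2020, 3 business days (Aug 6, Aug 7, Aug 10, skipping weekends) brings us to Monday, August 10, 2020, which is the date termination becomes effective.

August 10, 2020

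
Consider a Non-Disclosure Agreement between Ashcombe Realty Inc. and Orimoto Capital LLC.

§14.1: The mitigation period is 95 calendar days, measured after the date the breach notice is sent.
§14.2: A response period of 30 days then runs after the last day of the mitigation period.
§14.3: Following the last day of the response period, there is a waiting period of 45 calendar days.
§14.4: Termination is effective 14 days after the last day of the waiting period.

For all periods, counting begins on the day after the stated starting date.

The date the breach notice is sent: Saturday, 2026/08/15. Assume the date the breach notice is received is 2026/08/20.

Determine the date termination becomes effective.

The last day of the mitigation period: 95 calendar days after 2026/08/15 is 2026/11/18.
Adding 30 calendar days to 2026/11/18 gives 2026/12/18, which is the last day of the response period.
The last day of the waiting period: 45 calendar days after 2026/12/18 is 2027/02/01.
Adding 14 calendar days to 2027/02/01 gives 2027/02/15, which is the date termination becomes effective.

2027/02/15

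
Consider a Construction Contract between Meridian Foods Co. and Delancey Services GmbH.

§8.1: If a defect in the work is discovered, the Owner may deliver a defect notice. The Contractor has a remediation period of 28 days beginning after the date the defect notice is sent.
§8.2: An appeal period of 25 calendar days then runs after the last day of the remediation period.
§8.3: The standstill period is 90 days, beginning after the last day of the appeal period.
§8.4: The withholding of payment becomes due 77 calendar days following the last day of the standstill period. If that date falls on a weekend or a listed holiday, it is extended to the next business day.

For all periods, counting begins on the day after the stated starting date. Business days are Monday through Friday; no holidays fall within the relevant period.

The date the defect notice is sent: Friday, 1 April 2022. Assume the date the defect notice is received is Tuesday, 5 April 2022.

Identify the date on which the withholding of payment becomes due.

The last day of the remediation period: 28 calendar days after 1 April 2022 is 29 April 2022.
The last day of the appeal period: 29 April 2022 + 25 days = 24 May 2022.
The last day of the standstill period: 90 calendar days after 24 May 2022 is 22 August 2022.
The date on which the withholding of payment becomes due: 77 calendar days after 22 August 2022 is 7 November 2022. 7 November 2022 is a Monday, so no roll-forward applies.

7 November 2022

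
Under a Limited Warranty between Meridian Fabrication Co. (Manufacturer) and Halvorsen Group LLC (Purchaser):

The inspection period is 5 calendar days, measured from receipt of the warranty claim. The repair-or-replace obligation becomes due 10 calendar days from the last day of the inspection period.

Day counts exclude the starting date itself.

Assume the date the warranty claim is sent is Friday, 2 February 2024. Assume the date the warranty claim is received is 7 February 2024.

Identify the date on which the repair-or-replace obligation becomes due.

Adding 5 calendar days to 7 February 2024 gives 12 February 2024, which is the last day of the inspection period.
Adding 10 calendar days to 12 February 2024 gives 22 February 2024, which is the date on which the repair-or-replace obligation becomes due.

22 February 2024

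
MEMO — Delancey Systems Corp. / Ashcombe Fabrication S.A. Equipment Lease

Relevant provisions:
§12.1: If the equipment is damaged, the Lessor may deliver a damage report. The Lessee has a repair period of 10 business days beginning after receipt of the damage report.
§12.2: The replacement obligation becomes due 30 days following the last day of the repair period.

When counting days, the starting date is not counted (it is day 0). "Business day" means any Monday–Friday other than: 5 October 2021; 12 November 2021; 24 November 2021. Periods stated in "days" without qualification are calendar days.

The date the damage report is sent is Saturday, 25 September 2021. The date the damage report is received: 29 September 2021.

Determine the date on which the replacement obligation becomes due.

13 November 2021

The last day of the repair period: counting 10 business days from Wednesday, 29 September 2021 (Sep 30, Oct 1, Oct 4, Oct 6, Oct 7, Oct 8, Oct 11, Oct 12, Oct 13, Oct 14, skipping weekends and the listed holiday on Oct 5) reaches Thursday, 14 October 2021.
The date on which the replacement obligation becomes due: 30 calendar days after 14 October 2021 is 13 November 2021.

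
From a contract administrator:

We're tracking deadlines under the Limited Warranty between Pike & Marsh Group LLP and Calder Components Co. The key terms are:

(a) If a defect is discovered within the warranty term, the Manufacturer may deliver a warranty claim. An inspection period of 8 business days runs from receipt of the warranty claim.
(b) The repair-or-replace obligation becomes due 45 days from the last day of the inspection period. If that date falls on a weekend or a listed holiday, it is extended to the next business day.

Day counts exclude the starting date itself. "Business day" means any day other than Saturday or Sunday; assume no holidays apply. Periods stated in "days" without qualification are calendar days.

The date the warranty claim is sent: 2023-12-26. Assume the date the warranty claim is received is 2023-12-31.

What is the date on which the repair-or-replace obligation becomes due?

The last day of the inspection period: counting 8 business days from Sunday, 2023-12-31 (Jan 1, Jan 2, Jan 3, Jan 4, Jan 5, Jan 8, Jan 9, Jan 10, skipping weekends) reaches Wednesday, 2024-01-10.
The date on which the repair-or-replace obligation becomes due: 45 calendar days after 2024-01-10 is 2024-02-24. That falls on a Saturday, so it rolls to the next business day, Monday, 2024-02-26.

2024-02-26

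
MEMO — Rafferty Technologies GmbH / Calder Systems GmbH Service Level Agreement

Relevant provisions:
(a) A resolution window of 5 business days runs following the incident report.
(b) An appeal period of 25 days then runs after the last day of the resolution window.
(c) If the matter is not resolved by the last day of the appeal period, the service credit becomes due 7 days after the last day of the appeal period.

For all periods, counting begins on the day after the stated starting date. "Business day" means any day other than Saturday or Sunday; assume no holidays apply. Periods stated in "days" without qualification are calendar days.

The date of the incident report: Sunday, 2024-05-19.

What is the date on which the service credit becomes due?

From Sunday, 2024-05-19, 5 business days (May 20, May 21, May 22, May 23, May 24, skipping weekends) brings us to Friday, 2024-05-24, which is the last day of the resolution window.
Adding 25 calendar days to 2024-05-24 gives 2024-06-18, which is the last day of the appeal period.
The date on which the service credit becomes due: 2024-06-18 + 7 days = 2024-06-25.

2024-06-25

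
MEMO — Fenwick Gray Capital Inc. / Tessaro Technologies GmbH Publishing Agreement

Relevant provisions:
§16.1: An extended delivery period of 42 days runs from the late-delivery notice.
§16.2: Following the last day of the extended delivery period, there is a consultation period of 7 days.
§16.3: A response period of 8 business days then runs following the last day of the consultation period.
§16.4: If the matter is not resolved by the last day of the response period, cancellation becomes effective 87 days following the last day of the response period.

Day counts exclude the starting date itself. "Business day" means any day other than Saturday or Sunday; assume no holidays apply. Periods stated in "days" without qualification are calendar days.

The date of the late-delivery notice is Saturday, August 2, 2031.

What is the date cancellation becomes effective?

The last day of the extended delivery period: August 2, 2031 + 42 days = September 13, 2031.
The last day of the consultation period: September 13, 2031 + 7 days = September 20, 2031.
From Saturday, September 20, 2031, 8 business days (Sep 22, Sep 23, Sep 24, Sep 25, Sep 26, Sep 29, Sep 30, Oct 1, skipping weekends) brings us to Wednesday, October 1, 2031, which is the last day of the response period.
Adding 87 calendar days to October 1, 2031 gives December 27, 2031, which is the date cancellation becomes effective.

December 27, 2031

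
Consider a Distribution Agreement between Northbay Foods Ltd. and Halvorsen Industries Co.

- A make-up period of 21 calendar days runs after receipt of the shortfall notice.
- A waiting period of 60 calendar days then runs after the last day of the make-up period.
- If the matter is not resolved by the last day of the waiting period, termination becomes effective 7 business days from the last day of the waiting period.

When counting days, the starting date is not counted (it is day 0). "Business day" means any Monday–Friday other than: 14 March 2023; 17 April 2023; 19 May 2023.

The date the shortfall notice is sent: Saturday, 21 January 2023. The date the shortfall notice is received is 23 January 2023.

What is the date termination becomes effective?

26 April 2023

The last day of the make-up period: 23 January 2023 + 21 days = 13 February 2023.
The last day of the waiting period: 13 February 2023 + 60 days = 14 April 2023.
The date termination becomes effective: counting 7 business days from Friday, 14 April 2023 (Apr 18, Apr 19, Apr 20, Apr 21, Apr 24, Apr 25, Apr 26, skipping weekends and the listed holiday on Apr 17) reaches Wednesday, 26 April 2023.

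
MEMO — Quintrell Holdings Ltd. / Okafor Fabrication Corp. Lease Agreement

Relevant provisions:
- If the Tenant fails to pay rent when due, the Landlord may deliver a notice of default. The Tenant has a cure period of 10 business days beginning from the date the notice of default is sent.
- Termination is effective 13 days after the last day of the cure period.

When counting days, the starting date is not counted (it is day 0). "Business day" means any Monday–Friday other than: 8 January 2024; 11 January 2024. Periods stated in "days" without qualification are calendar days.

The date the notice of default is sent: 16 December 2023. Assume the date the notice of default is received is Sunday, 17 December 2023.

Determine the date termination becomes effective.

11 January 2024

The last day of the cure period: counting 10 business days from Saturday, 16 December 2023 (Dec 18, Dec 19, Dec 20, Dec 21, Dec 22, Dec 25, Dec 26, Dec 27, Dec 28, Dec 29, skipping weekends) reaches Friday, 29 December 2023.
Adding 13 calendar days to 29 December 2023 gives 11 January 2024, which is the date termination becomes effective.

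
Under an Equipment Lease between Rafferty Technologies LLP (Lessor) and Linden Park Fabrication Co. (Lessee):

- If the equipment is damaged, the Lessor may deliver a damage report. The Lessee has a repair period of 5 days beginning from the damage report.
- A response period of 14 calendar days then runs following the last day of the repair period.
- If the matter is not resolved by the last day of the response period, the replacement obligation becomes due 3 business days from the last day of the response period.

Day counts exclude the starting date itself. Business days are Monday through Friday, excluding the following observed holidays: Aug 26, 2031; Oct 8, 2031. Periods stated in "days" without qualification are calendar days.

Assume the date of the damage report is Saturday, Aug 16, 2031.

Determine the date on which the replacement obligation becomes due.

Sep 9, 2031

Adding 5 calendar days to Aug 16, 2031 gives Aug 21, 2031, which is the last day of the repair period.
The last day of the response period: 14 calendar days after Aug 21, 2031 is Sep 4, 2031.
From Thursday, Sep 4, 2031, 3 business days (Sep 5, Sep 8, Sep 9, skipping weekends) brings us to Tuesday, Sep 9, 2031, which is the date on which the replacement obligation becomes due.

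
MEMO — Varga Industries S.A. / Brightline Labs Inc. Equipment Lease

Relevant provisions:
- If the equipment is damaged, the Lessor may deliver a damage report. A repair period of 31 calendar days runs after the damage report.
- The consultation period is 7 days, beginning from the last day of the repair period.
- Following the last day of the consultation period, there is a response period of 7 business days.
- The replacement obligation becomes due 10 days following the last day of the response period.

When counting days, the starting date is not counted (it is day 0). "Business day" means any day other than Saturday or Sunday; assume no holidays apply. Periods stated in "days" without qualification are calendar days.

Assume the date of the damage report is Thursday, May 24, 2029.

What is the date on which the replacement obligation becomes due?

Adding 31 calendar days to May 24, 2029 gives June 24, 2029, which is the last day of the repair period.
The last day of the consultation period: 7 calendar days after June 24, 2029 is July 1, 2029.
From Sunday, July 1, 2029, 7 business days (Jul 2, Jul 3, Jul 4, Jul 5, Jul 6, Jul 9, Jul 10, skipping weekends) brings us to Tuesday, July 10, 2029, which is the last day of the response period.
Adding 10 calendar days to July 10, 2029 gives July 20, 2029, which is the date on which the replacement obligation becomes due.

July 20, 2029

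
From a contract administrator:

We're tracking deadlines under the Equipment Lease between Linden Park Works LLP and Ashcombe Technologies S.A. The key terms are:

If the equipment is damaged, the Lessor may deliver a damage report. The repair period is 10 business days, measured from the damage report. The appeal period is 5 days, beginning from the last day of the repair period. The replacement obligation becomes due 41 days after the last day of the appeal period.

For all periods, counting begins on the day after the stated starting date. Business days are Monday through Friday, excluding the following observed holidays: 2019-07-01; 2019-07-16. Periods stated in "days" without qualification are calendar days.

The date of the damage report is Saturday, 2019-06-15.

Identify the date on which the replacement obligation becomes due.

The last day of the repair period: 10 business days after Saturday, 2019-06-15, skipping weekends — Jun 17, Jun 18, Jun 19, Jun 20, Jun 21, Jun 24, Jun 25, Jun 26, Jun 27, Jun 28 — lands on Friday, 2019-06-28.
The last day of the appeal period: 5 calendar days after 2019-06-28 is 2019-07-03.
The date on which the replacement obligation becomes due: 2019-07-03 + 41 days = 2019-08-13.

2019-08-13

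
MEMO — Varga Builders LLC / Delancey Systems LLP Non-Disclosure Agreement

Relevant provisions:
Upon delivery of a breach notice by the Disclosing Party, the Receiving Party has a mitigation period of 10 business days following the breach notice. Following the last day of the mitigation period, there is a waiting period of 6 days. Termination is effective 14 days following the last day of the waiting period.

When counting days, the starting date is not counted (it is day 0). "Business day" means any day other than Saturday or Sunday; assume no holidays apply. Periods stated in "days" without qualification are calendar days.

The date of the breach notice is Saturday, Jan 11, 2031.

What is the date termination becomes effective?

Feb 13, 2031

From Saturday, Jan 11, 2031, 10 business days (Jan 13, Jan 14, Jan 15, Jan 16, Jan 17, Jan 20, Jan 21, Jan 22, Jan 23, Jan 24, skipping weekends) brings us to Friday, Jan 24, 2031, which is the last day of the mitigation period.
Adding 6 calendar days to Jan 24, 2031 gives Jan 30, 2031, which is the last day of the waiting period.
The date termination becomes effective: 14 calendar days after Jan 30, 2031 is Feb 13, 2031.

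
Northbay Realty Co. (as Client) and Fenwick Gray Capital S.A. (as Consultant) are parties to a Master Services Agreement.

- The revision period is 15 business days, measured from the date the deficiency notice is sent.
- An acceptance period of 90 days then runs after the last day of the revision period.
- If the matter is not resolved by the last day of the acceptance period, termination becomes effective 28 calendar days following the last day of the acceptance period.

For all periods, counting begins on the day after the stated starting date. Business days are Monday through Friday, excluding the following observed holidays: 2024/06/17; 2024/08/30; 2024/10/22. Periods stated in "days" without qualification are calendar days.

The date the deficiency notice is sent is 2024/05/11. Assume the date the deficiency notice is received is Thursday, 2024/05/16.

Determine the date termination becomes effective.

2024/09/26

From Saturday, 2024/05/11, 15 business days (May 13, May 14, May 15, May 16, …, May 29, May 30, May 31, skipping weekends) brings us to Friday, 2024/05/31, which is the last day of the revision period.
Adding 90 calendar days to 2024/05/31 gives 2024/08/29, which is the last day of the acceptance period.
Adding 28 calendar days to 2024/08/29 gives 2024/09/26, which is the date termination becomes effective.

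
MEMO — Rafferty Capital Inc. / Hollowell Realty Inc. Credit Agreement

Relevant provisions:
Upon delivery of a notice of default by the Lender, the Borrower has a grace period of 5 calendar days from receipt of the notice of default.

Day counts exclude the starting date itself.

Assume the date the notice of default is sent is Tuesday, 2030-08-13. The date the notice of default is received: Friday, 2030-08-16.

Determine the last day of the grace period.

2030-08-21

The last day of the grace period: 2030-08-16 + 5 days = 2030-08-21.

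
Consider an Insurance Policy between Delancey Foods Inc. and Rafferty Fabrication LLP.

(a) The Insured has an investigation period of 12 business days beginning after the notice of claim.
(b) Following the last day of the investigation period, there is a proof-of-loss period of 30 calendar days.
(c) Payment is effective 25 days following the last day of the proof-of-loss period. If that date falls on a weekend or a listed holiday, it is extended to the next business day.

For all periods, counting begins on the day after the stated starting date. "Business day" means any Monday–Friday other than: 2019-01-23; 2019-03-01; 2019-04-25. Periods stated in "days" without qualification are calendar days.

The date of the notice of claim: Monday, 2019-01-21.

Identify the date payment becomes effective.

2019-04-03

The last day of the investigation period: 12 business days after Monday, 2019-01-21, skipping weekends and the listed holiday on Jan 23 — Jan 22, Jan 24, Jan 25, Jan 28, …, Feb 5, Feb 6, Feb 7 — lands on Thursday, 2019-02-07.
The last day of the proof-of-loss period: 30 calendar days after 2019-02-07 is 2019-03-09.
Adding 25 calendar days to 2019-03-09 gives 2019-04-03, which is the date payment becomes effective. 2019-04-03 is a Wednesday and is not a listed holiday, so no roll-forward applies.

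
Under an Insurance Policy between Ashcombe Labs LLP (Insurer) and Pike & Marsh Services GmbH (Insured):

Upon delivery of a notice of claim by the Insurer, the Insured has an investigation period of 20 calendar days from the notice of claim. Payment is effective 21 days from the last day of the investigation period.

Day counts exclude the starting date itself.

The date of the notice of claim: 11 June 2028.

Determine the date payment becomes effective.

22 July 2028

The last day of the investigation period: 20 calendar days after 11 June 2028 is 1 July 2028.
Adding 21 calendar days to 1 July 2028 gives 22 July 2028, which is the date payment becomes effective.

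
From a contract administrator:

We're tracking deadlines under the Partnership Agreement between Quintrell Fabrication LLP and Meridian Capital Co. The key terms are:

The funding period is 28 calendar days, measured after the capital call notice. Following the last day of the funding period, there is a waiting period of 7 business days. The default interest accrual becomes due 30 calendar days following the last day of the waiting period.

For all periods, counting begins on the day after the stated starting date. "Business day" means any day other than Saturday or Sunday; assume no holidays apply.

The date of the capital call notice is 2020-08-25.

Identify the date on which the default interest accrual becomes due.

2020-10-31

The last day of the funding period: 2020-08-25 + 28 days = 2020-09-22.
From Tuesday, 2020-09-22, 7 business days (Sep 23, Sep 24, Sep 25, Sep 28, Sep 29, Sep 30, Oct 1, skipping weekends) brings us to Thursday, 2020-10-01, which is the last day of the waiting period.
The date on which the default interest accrual becomes due: 2020-10-01 + 30 days = 2020-10-31.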